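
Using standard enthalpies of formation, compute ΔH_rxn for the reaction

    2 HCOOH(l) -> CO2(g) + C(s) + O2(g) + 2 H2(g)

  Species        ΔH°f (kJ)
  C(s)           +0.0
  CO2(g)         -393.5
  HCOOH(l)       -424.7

ΔH_rxn = 455.9 kJ

Products: 1·(-393.5) + 1·(+0.0) + 1·(+0.0) + 2·(+0.0) = -393.5
Reactants: 2·(-424.7) = -849.4
ΔH_rxn = (-393.5) − (-849.4) = 455.9 kJ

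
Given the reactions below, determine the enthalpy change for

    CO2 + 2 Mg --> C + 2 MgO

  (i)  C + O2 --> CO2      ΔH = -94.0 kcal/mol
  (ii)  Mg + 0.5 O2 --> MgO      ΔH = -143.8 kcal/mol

(i) reversed: +94.0 kcal/mol
(ii) × 2: (2)·(-143.8) = -287.6 kcal/mol
ΔH = (-1)·(-94.0) + (2)·(-143.8) = -193.6 kcal/mol

ΔH = -193.6 kcal/mol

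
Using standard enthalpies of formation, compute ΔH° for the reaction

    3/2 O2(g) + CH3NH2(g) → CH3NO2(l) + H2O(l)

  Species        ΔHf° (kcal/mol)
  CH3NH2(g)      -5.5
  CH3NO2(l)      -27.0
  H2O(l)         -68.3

Products: 1·(-27.0) + 1·(-68.3) = -95.3
Reactants: 3/2·(+0.0) + 1·(-5.5) = -5.5
ΔH° = (-95.3) − (-5.5) = -89.8 kcal/mol

ΔH° = -89.8 kcal/mol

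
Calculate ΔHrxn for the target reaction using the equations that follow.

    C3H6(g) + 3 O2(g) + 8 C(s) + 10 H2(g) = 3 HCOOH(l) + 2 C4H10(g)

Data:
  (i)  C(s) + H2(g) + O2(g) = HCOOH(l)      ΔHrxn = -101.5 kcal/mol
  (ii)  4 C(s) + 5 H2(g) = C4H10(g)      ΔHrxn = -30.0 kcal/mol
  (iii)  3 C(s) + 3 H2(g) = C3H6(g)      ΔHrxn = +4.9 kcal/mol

ΔHrxn = -369.4 kcal/mol

(i) × 3: (3)·(-101.5) = -304.5 kcal/mol
(ii) × 2: (2)·(-30.0) = -60.0 kcal/mol
(iii) reversed: -4.9 kcal/mol
Since enthalpy is a state function, ΔHrxn = (3)·(-101.5) + (2)·(-30.0) + (-1)·(+4.9) = -369.4 kcal/mol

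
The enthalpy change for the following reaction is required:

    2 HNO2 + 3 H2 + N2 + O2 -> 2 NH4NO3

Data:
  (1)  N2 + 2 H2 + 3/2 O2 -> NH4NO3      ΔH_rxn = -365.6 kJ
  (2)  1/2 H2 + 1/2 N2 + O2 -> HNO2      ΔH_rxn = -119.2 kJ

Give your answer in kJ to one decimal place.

ΔH_rxn = -492.8 kJ

(1) × 2: (2)·(-365.6) = -731.2 kJ
(2) reversed and × 2: (-2)·(-119.2) = +238.4 kJ
Since enthalpy is a state function, ΔH_rxn = (2)·(-365.6) + (-2)·(-119.2) = -492.8 kJ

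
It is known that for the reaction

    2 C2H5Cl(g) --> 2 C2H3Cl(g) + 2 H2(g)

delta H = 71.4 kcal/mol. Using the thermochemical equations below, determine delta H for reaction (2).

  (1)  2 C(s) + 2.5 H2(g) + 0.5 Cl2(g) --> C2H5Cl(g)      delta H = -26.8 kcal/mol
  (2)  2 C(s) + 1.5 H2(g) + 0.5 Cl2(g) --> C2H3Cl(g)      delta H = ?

delta H = 8.9 kcal/mol

(1) reversed and × 2: (-2)·(-26.8) = +53.6 kcal/mol
(2) × 2: contributes 2·x
+71.4 = (+53.6) + 2·x
x = (+71.4 − (+53.6)) / (2) = 8.9 kcal/mol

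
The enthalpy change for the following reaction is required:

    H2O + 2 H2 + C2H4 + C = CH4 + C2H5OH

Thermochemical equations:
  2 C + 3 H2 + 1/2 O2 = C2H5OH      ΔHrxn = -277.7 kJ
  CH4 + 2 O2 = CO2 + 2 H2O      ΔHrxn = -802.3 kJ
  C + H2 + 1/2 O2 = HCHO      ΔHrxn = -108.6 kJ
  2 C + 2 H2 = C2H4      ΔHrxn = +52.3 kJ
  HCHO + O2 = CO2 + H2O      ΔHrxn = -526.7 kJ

ΔHrxn = -163.0 kJ

equation 1 as written (C2H5OH already on the product side): -277.7 kJ
equation 2 reversed (CH4 must end up as a product): +802.3 kJ
equation 3 as written: -108.6 kJ
equation 4 reversed (reverse to put C2H4 on the reactant side): -52.3 kJ
equation 5 as written: -526.7 kJ
Combining the equations, ΔHrxn = (1)·(-277.7) + (-1)·(-802.3) + (1)·(-108.6) + (-1)·(+52.3) + (1)·(-526.7) = -163.0 kJ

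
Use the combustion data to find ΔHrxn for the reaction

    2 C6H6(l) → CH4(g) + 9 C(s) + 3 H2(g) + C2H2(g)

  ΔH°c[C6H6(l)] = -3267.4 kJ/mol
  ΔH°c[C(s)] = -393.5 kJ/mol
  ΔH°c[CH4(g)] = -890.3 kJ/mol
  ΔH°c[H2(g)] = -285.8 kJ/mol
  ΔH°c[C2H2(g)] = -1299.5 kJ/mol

With combustion enthalpies, reactants minus products:
= [2·(-3267.4)] − [1·(-890.3) + 9·(-393.5) + 3·(-285.8) + 1·(-1299.5)]
= 53.9 kJ/mol

ΔHrxn = 53.9 kJ/mol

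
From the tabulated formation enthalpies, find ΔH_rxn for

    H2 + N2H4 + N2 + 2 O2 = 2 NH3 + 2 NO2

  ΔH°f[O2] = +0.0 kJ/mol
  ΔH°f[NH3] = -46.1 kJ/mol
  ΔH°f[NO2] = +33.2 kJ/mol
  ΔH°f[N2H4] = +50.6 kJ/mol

Products: 2·(-46.1) + 2·(+33.2) = -25.8
Reactants: 1·(+0.0) + 1·(+50.6) + 1·(+0.0) + 2·(+0.0) = +50.6
ΔH_rxn = (-25.8) − (+50.6) = -76.4 kJ/mol

ΔH_rxn = -76.4 kJ/mol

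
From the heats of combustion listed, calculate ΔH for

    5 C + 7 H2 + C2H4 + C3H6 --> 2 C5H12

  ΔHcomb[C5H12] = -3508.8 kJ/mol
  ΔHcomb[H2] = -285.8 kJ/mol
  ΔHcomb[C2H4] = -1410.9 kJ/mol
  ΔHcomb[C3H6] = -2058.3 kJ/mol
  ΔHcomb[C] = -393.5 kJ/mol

ΔH = -419.7 kJ/mol

Using ΔH = Σ nΔHc°(reactants) − Σ nΔHc°(products):
= [5·(-393.5) + 7·(-285.8) + 1·(-1410.9) + 1·(-2058.3)] − [2·(-3508.8)]
= -419.7 kJ/mol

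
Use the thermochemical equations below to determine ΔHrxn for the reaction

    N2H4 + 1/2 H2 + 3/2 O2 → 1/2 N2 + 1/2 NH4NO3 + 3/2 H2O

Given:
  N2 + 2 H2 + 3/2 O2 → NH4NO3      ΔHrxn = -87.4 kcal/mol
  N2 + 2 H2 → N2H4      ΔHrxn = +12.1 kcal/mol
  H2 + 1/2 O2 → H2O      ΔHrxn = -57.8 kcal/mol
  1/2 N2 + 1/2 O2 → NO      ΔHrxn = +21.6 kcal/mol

ΔHrxn = -142.5 kcal/mol

equation 1 × 1/2 (scale by 1/2 for the 1/2 NH4NO3): (1/2)·(-87.4) = -43.7 kcal/mol
equation 2 reversed (reverse to put N2H4 on the reactant side): -12.1 kcal/mol
equation 3 × 3/2 (scale by 3/2 for the 3/2 H2O): (3/2)·(-57.8) = -86.7 kcal/mol
equation 4: not needed (NO appears nowhere else).
ΔHrxn = (-43.7) + (-12.1) + (-86.7) = -142.5 kcal/mol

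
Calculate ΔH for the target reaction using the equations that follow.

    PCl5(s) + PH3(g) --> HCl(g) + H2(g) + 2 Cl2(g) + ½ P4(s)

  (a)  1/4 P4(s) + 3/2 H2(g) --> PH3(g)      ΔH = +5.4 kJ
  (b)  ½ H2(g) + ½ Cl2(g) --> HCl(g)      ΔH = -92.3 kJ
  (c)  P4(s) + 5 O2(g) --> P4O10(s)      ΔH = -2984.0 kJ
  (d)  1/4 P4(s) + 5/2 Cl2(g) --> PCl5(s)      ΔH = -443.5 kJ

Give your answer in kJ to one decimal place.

ΔH = 345.8 kJ

(a) reversed (PH3(g) must end up as a reactant): -5.4 kJ
(b) as written (HCl(g) already on the product side): -92.3 kJ
(c): not needed (O2(g) appears nowhere else).
(d) reversed (PCl5(s) must end up as a reactant): +443.5 kJ
Combining the equations, ΔH = (-1)·(+5.4) + (1)·(-92.3) + (-1)·(-443.5) = 345.8 kJ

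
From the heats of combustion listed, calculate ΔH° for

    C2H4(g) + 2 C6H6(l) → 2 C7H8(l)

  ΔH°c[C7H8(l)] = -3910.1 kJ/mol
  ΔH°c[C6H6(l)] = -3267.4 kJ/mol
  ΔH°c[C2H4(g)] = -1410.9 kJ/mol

ΔH° = -125.5 kJ/mol

Using ΔH = Σ nΔHc°(reactants) − Σ nΔHc°(products):
= [1·(-1410.9) + 2·(-3267.4)] − [2·(-3910.1)]
= -125.5 kJ/mol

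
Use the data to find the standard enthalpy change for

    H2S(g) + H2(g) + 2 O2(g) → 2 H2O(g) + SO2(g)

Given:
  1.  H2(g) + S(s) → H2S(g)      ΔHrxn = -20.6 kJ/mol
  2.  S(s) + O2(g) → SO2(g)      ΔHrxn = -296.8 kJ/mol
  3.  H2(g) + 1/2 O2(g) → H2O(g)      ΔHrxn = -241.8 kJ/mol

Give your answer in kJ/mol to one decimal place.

eq. 1 reversed: +20.6 kJ/mol
eq. 2 as written: -296.8 kJ/mol
eq. 3 × 2: (2)·(-241.8) = -483.6 kJ/mol
Since enthalpy is a state function, ΔHrxn = (-1)·(-20.6) + (1)·(-296.8) + (2)·(-241.8) = -759.8 kJ/mol

ΔHrxn = -759.8 kJ/mol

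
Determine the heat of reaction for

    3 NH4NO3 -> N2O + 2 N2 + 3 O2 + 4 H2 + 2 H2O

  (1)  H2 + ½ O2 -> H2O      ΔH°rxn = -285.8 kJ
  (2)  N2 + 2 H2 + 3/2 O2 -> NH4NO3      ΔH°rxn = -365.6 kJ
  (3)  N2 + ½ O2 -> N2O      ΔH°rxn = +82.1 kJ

ΔH°rxn = 607.3 kJ

(1) × 2: (2)·(-285.8) = -571.6 kJ
(2) reversed and × 3: (-3)·(-365.6) = +1096.8 kJ
(3) as written: +82.1 kJ
ΔH°rxn = (2)·(-285.8) + (-3)·(-365.6) + (1)·(+82.1) = 607.3 kJ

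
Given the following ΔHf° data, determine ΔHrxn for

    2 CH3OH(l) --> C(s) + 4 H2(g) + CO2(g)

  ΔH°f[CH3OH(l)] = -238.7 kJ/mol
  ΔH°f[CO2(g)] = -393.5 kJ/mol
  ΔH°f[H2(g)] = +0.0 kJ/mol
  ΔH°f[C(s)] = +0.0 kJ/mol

Products: 1·(+0.0) + 4·(+0.0) + 1·(-393.5) = -393.5
Reactants: 2·(-238.7) = -477.4
ΔHrxn = (-393.5) − (-477.4) = 83.9 kJ/mol

ΔHrxn = 83.9 kJ/mol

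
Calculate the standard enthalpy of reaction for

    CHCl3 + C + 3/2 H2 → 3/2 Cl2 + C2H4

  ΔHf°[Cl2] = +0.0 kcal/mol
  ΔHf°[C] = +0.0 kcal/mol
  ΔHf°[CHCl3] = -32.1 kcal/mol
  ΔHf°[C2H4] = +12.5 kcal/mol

Products: 3/2·(+0.0) + 1·(+12.5) = +12.5
Reactants: 1·(-32.1) + 1·(+0.0) + 3/2·(+0.0) = -32.1
ΔH_rxn = (+12.5) − (-32.1) = 44.6 kcal/mol

ΔH_rxn = 44.6 kcal/mol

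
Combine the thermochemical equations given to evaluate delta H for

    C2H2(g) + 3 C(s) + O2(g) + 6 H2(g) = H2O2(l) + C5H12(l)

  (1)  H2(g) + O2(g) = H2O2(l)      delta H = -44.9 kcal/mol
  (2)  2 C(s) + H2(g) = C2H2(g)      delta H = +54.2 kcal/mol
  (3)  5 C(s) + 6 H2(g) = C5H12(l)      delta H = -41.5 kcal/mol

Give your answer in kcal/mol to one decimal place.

(1) as written (H2O2(l) already on the product side): -44.9 kcal/mol
(2) reversed (C2H2(g) must end up as a reactant): -54.2 kcal/mol
(3) as written (C5H12(l) already on the product side): -41.5 kcal/mol
By Hess's law, delta H = (1)·(-44.9) + (-1)·(+54.2) + (1)·(-41.5) = -140.6 kcal/mol

delta H = -140.6 kcal/mol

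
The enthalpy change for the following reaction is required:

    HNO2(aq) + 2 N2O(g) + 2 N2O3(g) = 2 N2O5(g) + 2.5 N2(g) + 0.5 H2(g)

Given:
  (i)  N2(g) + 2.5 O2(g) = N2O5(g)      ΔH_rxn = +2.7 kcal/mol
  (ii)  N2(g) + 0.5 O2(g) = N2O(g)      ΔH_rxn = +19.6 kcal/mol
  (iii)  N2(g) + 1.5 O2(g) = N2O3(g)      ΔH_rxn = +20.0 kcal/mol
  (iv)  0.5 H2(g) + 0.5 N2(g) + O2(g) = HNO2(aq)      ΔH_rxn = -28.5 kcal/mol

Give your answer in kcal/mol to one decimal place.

ΔH_rxn = -45.3 kcal/mol

(i) × 2 (×2 to match 2 N2O5(g) in the target): (2)·(+2.7) = +5.4 kcal/mol
(ii) reversed and × 2 (N2O(g) must end up as a reactant; ×2 to match 2 N2O(g) in the target): (-2)·(+19.6) = -39.2 kcal/mol
(iii) reversed and × 2 (N2O3(g) must end up as a reactant; scale by 2 for the 2 N2O3(g)): (-2)·(+20.0) = -40.0 kcal/mol
(iv) reversed (HNO2(aq) must end up as a reactant): +28.5 kcal/mol
ΔH_rxn = (2)·(+2.7) + (-2)·(+19.6) + (-2)·(+20.0) + (-1)·(-28.5) = -45.3 kcal/mol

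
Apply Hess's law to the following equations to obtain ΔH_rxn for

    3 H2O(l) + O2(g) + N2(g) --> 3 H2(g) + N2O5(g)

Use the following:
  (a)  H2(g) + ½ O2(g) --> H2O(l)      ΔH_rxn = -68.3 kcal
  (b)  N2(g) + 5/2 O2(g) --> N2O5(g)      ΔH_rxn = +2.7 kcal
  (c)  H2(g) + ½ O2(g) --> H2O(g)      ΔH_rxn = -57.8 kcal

ΔH_rxn = 207.6 kcal

(a) reversed and × 3: (-3)·(-68.3) = +204.9 kcal
(b) as written: +2.7 kcal
(c): not needed.
Summing the manipulated equations, ΔH_rxn = (+204.9) + (+2.7) = 207.6 kcal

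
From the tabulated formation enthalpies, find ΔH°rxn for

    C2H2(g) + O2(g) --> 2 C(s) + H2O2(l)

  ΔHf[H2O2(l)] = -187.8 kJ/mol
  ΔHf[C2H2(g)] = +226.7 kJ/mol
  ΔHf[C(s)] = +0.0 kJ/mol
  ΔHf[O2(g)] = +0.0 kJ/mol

Products: 2·(+0.0) + 1·(-187.8) = -187.8
Reactants: 1·(+226.7) + 1·(+0.0) = +226.7
ΔH°rxn = (-187.8) − (+226.7) = -414.5 kJ/mol

ΔH°rxn = -414.5 kJ/mol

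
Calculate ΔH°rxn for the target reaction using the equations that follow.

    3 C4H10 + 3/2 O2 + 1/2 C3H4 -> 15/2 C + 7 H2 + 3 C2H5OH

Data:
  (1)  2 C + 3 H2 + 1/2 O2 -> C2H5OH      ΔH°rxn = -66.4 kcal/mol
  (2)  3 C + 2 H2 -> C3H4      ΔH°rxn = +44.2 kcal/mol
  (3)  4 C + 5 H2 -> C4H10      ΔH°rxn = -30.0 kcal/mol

ΔH°rxn = -131.3 kcal/mol

(1) × 3 (×3 to match 3 C2H5OH in the target): (3)·(-66.4) = -199.2 kcal/mol
(2) reversed and × 1/2 (C3H4 must end up as a reactant; scale by 1/2 for the 1/2 C3H4): (-1/2)·(+44.2) = -22.1 kcal/mol
(3) reversed and × 3 (reverse to put C4H10 on the reactant side; ×3 to match 3 C4H10 in the target): (-3)·(-30.0) = +90.0 kcal/mol
ΔH°rxn = (-199.2) + (-22.1) + (+90.0) = -131.3 kcal/mol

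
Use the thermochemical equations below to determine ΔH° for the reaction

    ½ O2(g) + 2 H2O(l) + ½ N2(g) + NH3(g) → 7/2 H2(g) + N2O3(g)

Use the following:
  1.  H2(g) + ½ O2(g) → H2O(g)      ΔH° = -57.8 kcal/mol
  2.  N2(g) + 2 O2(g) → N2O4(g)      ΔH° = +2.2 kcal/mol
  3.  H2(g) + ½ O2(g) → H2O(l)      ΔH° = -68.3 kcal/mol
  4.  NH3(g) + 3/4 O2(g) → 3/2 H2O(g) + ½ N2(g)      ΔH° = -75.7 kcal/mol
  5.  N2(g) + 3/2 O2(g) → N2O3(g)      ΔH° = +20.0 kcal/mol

ΔH° = 167.6 kcal/mol

eq. 1 reversed and × 3/2: (-3/2)·(-57.8) = +86.7 kcal/mol
eq. 2: not needed (N2O4(g) appears nowhere else).
eq. 3 reversed and × 2 (H2O(l) must end up as a reactant; scale by 2 for the 2 H2O(l)): (-2)·(-68.3) = +136.6 kcal/mol
eq. 4 as written (NH3(g) already on the reactant side): -75.7 kcal/mol
eq. 5 as written (N2O3(g) already on the product side): +20.0 kcal/mol
ΔH° = (+86.7) + (+136.6) + (-75.7) + (+20.0) = 167.6 kcal/mol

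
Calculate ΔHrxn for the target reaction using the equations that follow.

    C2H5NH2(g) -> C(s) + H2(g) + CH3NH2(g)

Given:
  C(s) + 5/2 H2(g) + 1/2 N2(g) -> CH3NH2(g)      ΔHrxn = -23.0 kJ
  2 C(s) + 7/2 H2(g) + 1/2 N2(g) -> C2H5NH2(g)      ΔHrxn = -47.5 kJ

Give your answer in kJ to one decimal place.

equation 1 as written (CH3NH2(g) already on the product side): -23.0 kJ
equation 2 reversed (reverse to put C2H5NH2(g) on the reactant side): +47.5 kJ
ΔHrxn = (-23.0) + (+47.5) = 24.5 kJ

ΔHrxn = 24.5 kJ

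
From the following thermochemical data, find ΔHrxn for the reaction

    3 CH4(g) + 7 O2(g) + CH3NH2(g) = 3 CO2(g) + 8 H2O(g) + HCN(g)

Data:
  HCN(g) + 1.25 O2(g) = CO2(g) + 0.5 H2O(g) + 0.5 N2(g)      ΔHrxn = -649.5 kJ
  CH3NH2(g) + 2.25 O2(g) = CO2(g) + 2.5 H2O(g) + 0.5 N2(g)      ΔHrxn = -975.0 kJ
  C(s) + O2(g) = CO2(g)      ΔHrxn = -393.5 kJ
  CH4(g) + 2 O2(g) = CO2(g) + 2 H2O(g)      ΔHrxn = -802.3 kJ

equation 1 reversed: +649.5 kJ
equation 2 as written: -975.0 kJ
equation 3: not needed.
equation 4 × 3: (3)·(-802.3) = -2406.9 kJ
ΔHrxn = (+649.5) + (-975.0) + (-2406.9) = -2732.4 kJ

ΔHrxn = -2732.4 kJ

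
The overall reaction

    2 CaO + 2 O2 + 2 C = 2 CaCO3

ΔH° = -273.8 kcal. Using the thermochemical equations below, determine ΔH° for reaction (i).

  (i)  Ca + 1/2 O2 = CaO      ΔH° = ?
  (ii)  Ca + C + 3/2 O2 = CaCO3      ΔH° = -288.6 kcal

ΔH° = -151.7 kcal

(i) reversed and × 2 (CaO must end up as a reactant; scale by 2 for the 2 CaO): contributes −2·x
(ii) × 2 (×2 to match 2 CaCO3 in the target): (2)·(-288.6) = -577.2 kcal
-273.8 = (-577.2) − 2·x
x = (-273.8 − (-577.2)) / (-2) = -151.7 kcal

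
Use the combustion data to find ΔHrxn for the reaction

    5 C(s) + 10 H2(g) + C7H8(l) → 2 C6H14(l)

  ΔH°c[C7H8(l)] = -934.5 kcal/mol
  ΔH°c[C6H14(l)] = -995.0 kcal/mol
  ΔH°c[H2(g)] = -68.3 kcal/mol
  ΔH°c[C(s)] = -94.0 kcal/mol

With combustion enthalpies, reactants minus products:
= [5·(-94.0) + 10·(-68.3) + 1·(-934.5)] − [2·(-995.0)]
= -97.5 kcal/mol

ΔHrxn = -97.5 kcal/mol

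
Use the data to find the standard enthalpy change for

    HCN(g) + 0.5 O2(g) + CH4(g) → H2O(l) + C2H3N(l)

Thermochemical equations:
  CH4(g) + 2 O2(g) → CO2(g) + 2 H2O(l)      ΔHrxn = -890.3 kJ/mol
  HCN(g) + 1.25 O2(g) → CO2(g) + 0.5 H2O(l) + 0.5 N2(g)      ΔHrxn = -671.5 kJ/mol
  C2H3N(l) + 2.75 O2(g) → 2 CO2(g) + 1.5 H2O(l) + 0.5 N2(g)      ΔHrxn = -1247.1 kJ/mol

equation 1 as written (CH4(g) already on the reactant side): -890.3 kJ/mol
equation 2 as written (HCN(g) already on the reactant side): -671.5 kJ/mol
equation 3 reversed (reverse to put C2H3N(l) on the product side): +1247.1 kJ/mol
Since enthalpy is a state function, ΔHrxn = (-890.3) + (-671.5) + (+1247.1) = -314.7 kJ/mol

ΔHrxn = -314.7 kJ/mol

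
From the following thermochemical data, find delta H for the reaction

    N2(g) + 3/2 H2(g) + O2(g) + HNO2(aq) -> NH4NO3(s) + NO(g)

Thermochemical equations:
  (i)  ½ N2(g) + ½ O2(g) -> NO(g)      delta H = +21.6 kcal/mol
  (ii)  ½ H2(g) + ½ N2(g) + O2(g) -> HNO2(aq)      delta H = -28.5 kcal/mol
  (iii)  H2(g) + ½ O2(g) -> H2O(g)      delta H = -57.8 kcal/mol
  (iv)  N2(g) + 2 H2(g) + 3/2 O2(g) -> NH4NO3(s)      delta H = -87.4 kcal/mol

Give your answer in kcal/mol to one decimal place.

delta H = -37.3 kcal/mol

(i) as written (NO(g) already on the product side): +21.6 kcal/mol
(ii) reversed (reverse to put HNO2(aq) on the reactant side): +28.5 kcal/mol
(iii): not needed (H2O(g) appears nowhere else).
(iv) as written (NH4NO3(s) already on the product side): -87.4 kcal/mol
delta H = (1)·(+21.6) + (-1)·(-28.5) + (1)·(-87.4) = -37.3 kcal/mol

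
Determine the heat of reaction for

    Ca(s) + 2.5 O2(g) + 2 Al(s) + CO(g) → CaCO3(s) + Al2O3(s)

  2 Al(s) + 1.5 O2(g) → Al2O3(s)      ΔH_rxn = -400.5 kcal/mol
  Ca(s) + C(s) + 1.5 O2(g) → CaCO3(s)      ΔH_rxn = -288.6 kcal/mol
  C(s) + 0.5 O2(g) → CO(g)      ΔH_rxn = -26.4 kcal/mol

ΔH_rxn = -662.7 kcal/mol

equation 1 as written (Al2O3(s) already on the product side): -400.5 kcal/mol
equation 2 as written (CaCO3(s) already on the product side): -288.6 kcal/mol
equation 3 reversed (reverse to put CO(g) on the reactant side): +26.4 kcal/mol
Summing the manipulated equations, ΔH_rxn = (-400.5) + (-288.6) + (+26.4) = -662.7 kcal/mol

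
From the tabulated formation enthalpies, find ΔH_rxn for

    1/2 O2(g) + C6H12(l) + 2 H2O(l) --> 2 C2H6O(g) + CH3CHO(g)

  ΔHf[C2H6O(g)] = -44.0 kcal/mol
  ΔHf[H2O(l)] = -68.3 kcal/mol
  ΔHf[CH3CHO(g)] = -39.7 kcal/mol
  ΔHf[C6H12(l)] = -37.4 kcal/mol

Products: 2·(-44.0) + 1·(-39.7) = -127.7
Reactants: 1/2·(+0.0) + 1·(-37.4) + 2·(-68.3) = -174.0
ΔH_rxn = (-127.7) − (-174.0) = 46.3 kcal/mol

ΔH_rxn = 46.3 kcal/mol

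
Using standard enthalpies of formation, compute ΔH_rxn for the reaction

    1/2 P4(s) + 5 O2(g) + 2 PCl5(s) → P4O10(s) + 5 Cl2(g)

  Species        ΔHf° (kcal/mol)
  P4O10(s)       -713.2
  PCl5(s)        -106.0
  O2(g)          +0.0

Products: 1·(-713.2) + 5·(+0.0) = -713.2
Reactants: 1/2·(+0.0) + 5·(+0.0) + 2·(-106.0) = -212.0
ΔH_rxn = (-713.2) − (-212.0) = -501.2 kcal/mol

ΔH_rxn = -501.2 kcal/mol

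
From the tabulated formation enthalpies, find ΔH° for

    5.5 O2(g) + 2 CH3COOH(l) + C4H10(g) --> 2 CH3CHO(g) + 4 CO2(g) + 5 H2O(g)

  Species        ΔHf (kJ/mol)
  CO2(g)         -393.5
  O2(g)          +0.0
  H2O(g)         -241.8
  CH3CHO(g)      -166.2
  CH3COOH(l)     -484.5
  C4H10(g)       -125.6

ΔH°rxn = Σ nΔHf°(products) − Σ nΔHf°(reactants).
Products: 2·(-166.2) + 4·(-393.5) + 5·(-241.8) = -3115.4
Reactants: 11/2·(+0.0) + 2·(-484.5) + 1·(-125.6) = -1094.6
ΔH° = (-3115.4) − (-1094.6) = -2020.8 kJ/mol

ΔH° = -2020.8 kJ/mol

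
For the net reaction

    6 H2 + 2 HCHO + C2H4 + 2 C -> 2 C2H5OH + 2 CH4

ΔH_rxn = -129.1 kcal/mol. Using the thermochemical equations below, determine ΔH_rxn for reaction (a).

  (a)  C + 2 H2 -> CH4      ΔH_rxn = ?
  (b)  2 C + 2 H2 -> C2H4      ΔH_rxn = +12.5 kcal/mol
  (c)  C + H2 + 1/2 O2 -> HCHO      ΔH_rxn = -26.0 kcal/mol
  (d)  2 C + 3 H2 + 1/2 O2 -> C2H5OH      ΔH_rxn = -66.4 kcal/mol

ΔH_rxn = -17.9 kcal/mol

(a) × 2 (×2 to match 2 CH4 in the target): contributes 2·x
(b) reversed (reverse to put C2H4 on the reactant side): -12.5 kcal/mol
(c) reversed and × 2 (reverse to put HCHO on the reactant side; ×2 to match 2 HCHO in the target): (-2)·(-26.0) = +52.0 kcal/mol
(d) × 2 (×2 to match 2 C2H5OH in the target): (2)·(-66.4) = -132.8 kcal/mol
-129.1 = (-12.5) + (+52.0) + (-132.8) + 2·x
x = (-129.1 − (-93.3)) / (2) = -17.9 kcal/mol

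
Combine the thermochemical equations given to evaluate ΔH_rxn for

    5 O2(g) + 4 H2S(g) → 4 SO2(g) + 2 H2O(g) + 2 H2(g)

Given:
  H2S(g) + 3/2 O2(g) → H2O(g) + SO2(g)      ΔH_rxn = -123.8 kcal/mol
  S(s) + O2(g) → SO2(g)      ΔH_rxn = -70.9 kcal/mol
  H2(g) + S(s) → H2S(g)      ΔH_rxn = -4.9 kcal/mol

ΔH_rxn = -379.6 kcal/mol

equation 1 × 2: (2)·(-123.8) = -247.6 kcal/mol
equation 2 × 2: (2)·(-70.9) = -141.8 kcal/mol
equation 3 reversed and × 2: (-2)·(-4.9) = +9.8 kcal/mol
ΔH_rxn = (-247.6) + (-141.8) + (+9.8) = -379.6 kcal/mol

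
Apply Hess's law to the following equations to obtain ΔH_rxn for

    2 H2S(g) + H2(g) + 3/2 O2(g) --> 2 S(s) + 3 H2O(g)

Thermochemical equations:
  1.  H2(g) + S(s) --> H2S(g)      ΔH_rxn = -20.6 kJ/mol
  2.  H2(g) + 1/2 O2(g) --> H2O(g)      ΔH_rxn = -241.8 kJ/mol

eq. 1 reversed and × 2 (reverse to put H2S(g) on the reactant side; scale by 2 for the 2 H2S(g)): (-2)·(-20.6) = +41.2 kJ/mol
eq. 2 × 3 (scale by 3 for the 3 H2O(g)): (3)·(-241.8) = -725.4 kJ/mol
Summing the manipulated equations, ΔH_rxn = (-2)·(-20.6) + (3)·(-241.8) = -684.2 kJ/mol

ΔH_rxn = -684.2 kJ/mol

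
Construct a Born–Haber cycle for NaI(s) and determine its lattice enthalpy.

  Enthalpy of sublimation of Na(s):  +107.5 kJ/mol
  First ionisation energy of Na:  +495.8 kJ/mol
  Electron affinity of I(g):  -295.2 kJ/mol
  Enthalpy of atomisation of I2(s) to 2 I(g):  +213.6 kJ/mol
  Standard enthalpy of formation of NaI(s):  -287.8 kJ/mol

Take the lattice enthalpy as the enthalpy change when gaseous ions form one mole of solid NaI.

U = -702.7 kJ/mol

ΔHf° = 1·ΔHsub + 1·(ΣIE) + 1/2·D(I2) + 1·EA + U
-287.8 = 1·(+107.5) + 1·(+495.8) + 1/2·(+213.6) + 1·(-295.2) + U
U = -287.8 − (+414.9) = -702.7 kJ/mol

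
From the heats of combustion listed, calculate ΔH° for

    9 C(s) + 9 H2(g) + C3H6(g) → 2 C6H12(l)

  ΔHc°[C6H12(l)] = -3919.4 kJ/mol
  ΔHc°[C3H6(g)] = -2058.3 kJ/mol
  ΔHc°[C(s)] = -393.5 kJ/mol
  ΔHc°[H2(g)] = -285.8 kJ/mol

ΔH° = -333.2 kJ/mol

With combustion enthalpies, reactants minus products:
= [9·(-393.5) + 9·(-285.8) + 1·(-2058.3)] − [2·(-3919.4)]
= -333.2 kJ/mol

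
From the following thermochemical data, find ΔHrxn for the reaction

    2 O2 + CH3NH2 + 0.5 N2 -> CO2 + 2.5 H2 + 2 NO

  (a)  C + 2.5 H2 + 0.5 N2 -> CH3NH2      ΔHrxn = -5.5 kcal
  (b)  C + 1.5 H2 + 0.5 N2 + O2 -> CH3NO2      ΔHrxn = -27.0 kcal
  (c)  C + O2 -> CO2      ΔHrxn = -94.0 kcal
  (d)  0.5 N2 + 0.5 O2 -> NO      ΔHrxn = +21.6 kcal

ΔHrxn = -45.3 kcal

(a) reversed (CH3NH2 must end up as a reactant): +5.5 kcal
(b): not needed (CH3NO2 appears nowhere else).
(c) as written (CO2 already on the product side): -94.0 kcal
(d) × 2 (×2 to match 2 NO in the target): (2)·(+21.6) = +43.2 kcal
Since enthalpy is a state function, ΔHrxn = (+5.5) + (-94.0) + (+43.2) = -45.3 kcal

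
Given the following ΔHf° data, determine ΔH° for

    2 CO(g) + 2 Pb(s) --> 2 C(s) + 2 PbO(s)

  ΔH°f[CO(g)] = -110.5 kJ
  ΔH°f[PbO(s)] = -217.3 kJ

Products: 2·(+0.0) + 2·(-217.3) = -434.6
Reactants: 2·(-110.5) + 2·(+0.0) = -221.0
ΔH° = (-434.6) − (-221.0) = -213.6 kJ

ΔH° = -213.6 kJ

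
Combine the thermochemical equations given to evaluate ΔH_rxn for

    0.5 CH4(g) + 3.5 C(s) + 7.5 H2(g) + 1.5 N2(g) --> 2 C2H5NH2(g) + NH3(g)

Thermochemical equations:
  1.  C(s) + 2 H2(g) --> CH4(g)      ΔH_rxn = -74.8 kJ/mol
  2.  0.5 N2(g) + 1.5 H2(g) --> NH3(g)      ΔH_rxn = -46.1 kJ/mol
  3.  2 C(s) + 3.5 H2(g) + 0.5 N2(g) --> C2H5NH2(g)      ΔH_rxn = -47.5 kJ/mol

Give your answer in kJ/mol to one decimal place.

ΔH_rxn = -103.7 kJ/mol

eq. 1 reversed and × 1/2: (-1/2)·(-74.8) = +37.4 kJ/mol
eq. 2 as written: -46.1 kJ/mol
eq. 3 × 2: (2)·(-47.5) = -95.0 kJ/mol
Combining the equations, ΔH_rxn = (-1/2)·(-74.8) + (1)·(-46.1) + (2)·(-47.5) = -103.7 kJ/mol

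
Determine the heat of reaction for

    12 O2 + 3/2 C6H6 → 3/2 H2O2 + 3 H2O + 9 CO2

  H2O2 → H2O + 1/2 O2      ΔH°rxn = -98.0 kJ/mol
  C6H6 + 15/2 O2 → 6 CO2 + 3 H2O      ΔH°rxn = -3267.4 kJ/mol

ΔH°rxn = -4754.1 kJ/mol

equation 1 reversed and × 3/2 (H2O2 must end up as a product; scale by 3/2 for the 3/2 H2O2): (-3/2)·(-98.0) = +147.0 kJ/mol
equation 2 × 3/2 (scale by 3/2 for the 3/2 C6H6): (3/2)·(-3267.4) = -4901.1 kJ/mol
Summing the manipulated equations, ΔH°rxn = (-3/2)·(-98.0) + (3/2)·(-3267.4) = -4754.1 kJ/mol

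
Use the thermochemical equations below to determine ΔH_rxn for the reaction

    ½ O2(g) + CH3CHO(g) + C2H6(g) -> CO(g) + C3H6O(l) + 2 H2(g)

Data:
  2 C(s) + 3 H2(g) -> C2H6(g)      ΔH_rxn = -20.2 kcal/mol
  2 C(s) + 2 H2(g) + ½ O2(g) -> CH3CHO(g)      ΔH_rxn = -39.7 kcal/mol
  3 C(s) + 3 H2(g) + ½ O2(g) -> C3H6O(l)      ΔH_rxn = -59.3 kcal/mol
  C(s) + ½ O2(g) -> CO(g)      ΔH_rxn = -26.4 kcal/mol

equation 1 reversed (C2H6(g) must end up as a reactant): +20.2 kcal/mol
equation 2 reversed (reverse to put CH3CHO(g) on the reactant side): +39.7 kcal/mol
equation 3 as written (C3H6O(l) already on the product side): -59.3 kcal/mol
equation 4 as written (CO(g) already on the product side): -26.4 kcal/mol
ΔH_rxn = (+20.2) + (+39.7) + (-59.3) + (-26.4) = -25.8 kcal/mol

ΔH_rxn = -25.8 kcal/mol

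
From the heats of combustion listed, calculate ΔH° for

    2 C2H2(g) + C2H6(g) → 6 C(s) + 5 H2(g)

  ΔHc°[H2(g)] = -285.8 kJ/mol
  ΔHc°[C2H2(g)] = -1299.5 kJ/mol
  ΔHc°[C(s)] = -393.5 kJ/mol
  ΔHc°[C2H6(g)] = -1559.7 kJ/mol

ΔH° = -368.7 kJ/mol

Using ΔH = Σ nΔHc°(reactants) − Σ nΔHc°(products):
= [2·(-1299.5) + 1·(-1559.7)] − [6·(-393.5) + 5·(-285.8)]
= -368.7 kJ/mol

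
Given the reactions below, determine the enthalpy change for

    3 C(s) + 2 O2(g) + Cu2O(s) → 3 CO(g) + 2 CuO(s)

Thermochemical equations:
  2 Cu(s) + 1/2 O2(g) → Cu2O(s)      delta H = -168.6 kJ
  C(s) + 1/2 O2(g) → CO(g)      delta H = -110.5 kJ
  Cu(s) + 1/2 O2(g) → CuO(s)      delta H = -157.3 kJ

delta H = -477.5 kJ

equation 1 reversed (Cu2O(s) must end up as a reactant): +168.6 kJ
equation 2 × 3 (×3 to match 3 CO(g) in the target): (3)·(-110.5) = -331.5 kJ
equation 3 × 2 (×2 to match 2 CuO(s) in the target): (2)·(-157.3) = -314.6 kJ
Combining the equations, delta H = (-1)·(-168.6) + (3)·(-110.5) + (2)·(-157.3) = -477.5 kJ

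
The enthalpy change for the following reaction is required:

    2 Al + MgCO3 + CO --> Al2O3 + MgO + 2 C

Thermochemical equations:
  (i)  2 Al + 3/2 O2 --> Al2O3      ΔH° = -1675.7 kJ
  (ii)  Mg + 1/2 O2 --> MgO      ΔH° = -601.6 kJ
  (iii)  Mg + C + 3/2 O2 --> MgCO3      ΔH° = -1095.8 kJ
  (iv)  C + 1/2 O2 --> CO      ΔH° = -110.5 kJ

ΔH° = -1071.0 kJ

(i) as written (Al2O3 already on the product side): -1675.7 kJ
(ii) as written (MgO already on the product side): -601.6 kJ
(iii) reversed (MgCO3 must end up as a reactant): +1095.8 kJ
(iv) reversed (reverse to put CO on the reactant side): +110.5 kJ
Since enthalpy is a state function, ΔH° = (-1675.7) + (-601.6) + (+1095.8) + (+110.5) = -1071.0 kJ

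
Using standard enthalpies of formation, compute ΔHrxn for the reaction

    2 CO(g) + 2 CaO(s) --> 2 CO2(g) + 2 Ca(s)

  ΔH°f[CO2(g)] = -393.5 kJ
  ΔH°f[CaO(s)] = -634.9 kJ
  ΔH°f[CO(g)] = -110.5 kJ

Products: 2·(-393.5) + 2·(+0.0) = -787.0
Reactants: 2·(-110.5) + 2·(-634.9) = -1490.8
ΔHrxn = (-787.0) − (-1490.8) = 703.8 kJ

ΔHrxn = 703.8 kJ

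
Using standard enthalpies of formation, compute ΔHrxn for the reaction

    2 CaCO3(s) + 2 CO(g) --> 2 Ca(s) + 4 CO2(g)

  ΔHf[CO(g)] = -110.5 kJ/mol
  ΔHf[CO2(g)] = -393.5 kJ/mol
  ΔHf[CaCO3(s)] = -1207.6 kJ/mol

ΔHrxn = 1062.2 kJ/mol

Products: 2·(+0.0) + 4·(-393.5) = -1574.0
Reactants: 2·(-1207.6) + 2·(-110.5) = -2636.2
ΔHrxn = (-1574.0) − (-2636.2) = 1062.2 kJ/mol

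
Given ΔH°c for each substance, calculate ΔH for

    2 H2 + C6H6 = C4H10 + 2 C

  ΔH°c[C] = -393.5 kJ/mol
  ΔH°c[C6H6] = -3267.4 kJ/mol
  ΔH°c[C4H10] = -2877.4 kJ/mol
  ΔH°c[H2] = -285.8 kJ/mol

ΔH = -174.6 kJ/mol

Using ΔH = Σ nΔHc°(reactants) − Σ nΔHc°(products):
= [2·(-285.8) + 1·(-3267.4)] − [1·(-2877.4) + 2·(-393.5)]
= -174.6 kJ/mol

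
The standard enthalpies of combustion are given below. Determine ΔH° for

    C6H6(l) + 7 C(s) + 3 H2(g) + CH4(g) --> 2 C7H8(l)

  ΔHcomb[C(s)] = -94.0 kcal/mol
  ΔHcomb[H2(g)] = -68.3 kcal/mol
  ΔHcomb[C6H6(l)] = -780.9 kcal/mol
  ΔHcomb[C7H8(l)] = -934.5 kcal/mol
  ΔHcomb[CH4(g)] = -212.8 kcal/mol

Using ΔH = Σ nΔHc°(reactants) − Σ nΔHc°(products):
= [1·(-780.9) + 7·(-94.0) + 3·(-68.3) + 1·(-212.8)] − [2·(-934.5)]
= 12.4 kcal/mol

ΔH° = 12.4 kcal/mol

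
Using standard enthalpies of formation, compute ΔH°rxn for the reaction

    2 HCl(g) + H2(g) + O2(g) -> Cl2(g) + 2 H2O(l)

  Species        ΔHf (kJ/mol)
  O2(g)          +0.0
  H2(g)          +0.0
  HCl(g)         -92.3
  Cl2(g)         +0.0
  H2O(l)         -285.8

ΔH°rxn = -387.0 kJ/mol

Products: 1·(+0.0) + 2·(-285.8) = -571.6
Reactants: 2·(-92.3) + 1·(+0.0) + 1·(+0.0) = -184.6
ΔH°rxn = (-571.6) − (-184.6) = -387.0 kJ/mol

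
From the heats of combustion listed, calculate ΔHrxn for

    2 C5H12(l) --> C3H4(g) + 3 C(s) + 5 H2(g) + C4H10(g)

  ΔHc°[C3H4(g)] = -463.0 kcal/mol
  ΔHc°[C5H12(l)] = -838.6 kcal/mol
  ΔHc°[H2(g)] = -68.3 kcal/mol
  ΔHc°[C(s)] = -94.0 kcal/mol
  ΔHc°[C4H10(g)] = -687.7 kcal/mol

ΔHrxn = 97.0 kcal/mol

Using ΔH = Σ nΔHc°(reactants) − Σ nΔHc°(products):
= [2·(-838.6)] − [1·(-463.0) + 3·(-94.0) + 5·(-68.3) + 1·(-687.7)]
= 97.0 kcal/mol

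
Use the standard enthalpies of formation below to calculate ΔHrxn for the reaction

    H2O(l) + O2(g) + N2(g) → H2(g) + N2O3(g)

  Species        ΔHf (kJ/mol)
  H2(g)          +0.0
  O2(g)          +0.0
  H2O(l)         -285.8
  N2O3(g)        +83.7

Products: 1·(+0.0) + 1·(+83.7) = +83.7
Reactants: 1·(-285.8) + 1·(+0.0) + 1·(+0.0) = -285.8
ΔHrxn = (+83.7) − (-285.8) = 369.5 kJ/mol

ΔHrxn = 369.5 kJ/mol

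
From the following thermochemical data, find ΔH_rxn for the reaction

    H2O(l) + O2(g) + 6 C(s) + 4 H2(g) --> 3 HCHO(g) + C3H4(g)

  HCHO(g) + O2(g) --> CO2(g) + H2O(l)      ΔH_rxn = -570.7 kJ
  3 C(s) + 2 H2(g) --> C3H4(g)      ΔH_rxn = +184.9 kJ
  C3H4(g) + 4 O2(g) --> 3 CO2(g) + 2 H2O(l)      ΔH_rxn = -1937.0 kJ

ΔH_rxn = 144.9 kJ

equation 1 reversed and × 3 (reverse to put HCHO(g) on the product side; ×3 to match 3 HCHO(g) in the target): (-3)·(-570.7) = +1712.1 kJ
equation 2 × 2 (×2 to match 6 C(s) in the target): (2)·(+184.9) = +369.8 kJ
equation 3 as written: -1937.0 kJ
Combining the equations, ΔH_rxn = (-3)·(-570.7) + (2)·(+184.9) + (1)·(-1937.0) = 144.9 kJ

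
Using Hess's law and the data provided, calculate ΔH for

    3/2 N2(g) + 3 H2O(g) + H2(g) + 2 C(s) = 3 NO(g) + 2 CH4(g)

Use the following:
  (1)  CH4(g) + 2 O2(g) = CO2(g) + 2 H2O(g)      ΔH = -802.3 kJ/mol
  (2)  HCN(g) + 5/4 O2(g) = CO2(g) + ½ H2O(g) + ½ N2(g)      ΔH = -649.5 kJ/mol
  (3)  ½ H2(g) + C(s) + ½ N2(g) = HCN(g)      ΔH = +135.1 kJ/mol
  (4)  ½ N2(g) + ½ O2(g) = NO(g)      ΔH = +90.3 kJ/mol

(1) reversed and × 2 (CH4(g) must end up as a product; ×2 to match 2 CH4(g) in the target): (-2)·(-802.3) = +1604.6 kJ/mol
(2) × 2: (2)·(-649.5) = -1299.0 kJ/mol
(3) × 2 (scale by 2 for the 1 H2(g)): (2)·(+135.1) = +270.2 kJ/mol
(4) × 3 (×3 to match 3 NO(g) in the target): (3)·(+90.3) = +270.9 kJ/mol
ΔH = (-2)·(-802.3) + (2)·(-649.5) + (2)·(+135.1) + (3)·(+90.3) = 846.7 kJ/mol

ΔH = 846.7 kJ/mol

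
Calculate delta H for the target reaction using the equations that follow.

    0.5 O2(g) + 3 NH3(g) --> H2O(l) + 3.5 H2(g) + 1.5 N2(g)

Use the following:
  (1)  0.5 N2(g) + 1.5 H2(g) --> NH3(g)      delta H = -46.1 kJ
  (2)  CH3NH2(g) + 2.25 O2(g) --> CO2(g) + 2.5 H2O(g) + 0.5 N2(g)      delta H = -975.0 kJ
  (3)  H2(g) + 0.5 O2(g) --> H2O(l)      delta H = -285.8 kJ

delta H = -147.5 kJ

(1) reversed and × 3 (NH3(g) must end up as a reactant; scale by 3 for the 3 NH3(g)): (-3)·(-46.1) = +138.3 kJ
(2): not needed (CO2(g) appears nowhere else).
(3) as written (H2O(l) already on the product side): -285.8 kJ
By Hess's law, delta H = (+138.3) + (-285.8) = -147.5 kJ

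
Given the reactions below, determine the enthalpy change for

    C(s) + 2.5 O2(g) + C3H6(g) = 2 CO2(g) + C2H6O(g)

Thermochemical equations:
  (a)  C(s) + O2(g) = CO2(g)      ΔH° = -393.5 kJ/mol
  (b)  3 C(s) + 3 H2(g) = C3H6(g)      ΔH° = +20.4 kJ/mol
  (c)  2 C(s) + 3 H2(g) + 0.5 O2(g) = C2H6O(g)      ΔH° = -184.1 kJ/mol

ΔH° = -991.5 kJ/mol

(a) × 2 (×2 to match 2 CO2(g) in the target): (2)·(-393.5) = -787.0 kJ/mol
(b) reversed (reverse to put C3H6(g) on the reactant side): -20.4 kJ/mol
(c) as written (C2H6O(g) already on the product side): -184.1 kJ/mol
ΔH° = (-787.0) + (-20.4) + (-184.1) = -991.5 kJ/mol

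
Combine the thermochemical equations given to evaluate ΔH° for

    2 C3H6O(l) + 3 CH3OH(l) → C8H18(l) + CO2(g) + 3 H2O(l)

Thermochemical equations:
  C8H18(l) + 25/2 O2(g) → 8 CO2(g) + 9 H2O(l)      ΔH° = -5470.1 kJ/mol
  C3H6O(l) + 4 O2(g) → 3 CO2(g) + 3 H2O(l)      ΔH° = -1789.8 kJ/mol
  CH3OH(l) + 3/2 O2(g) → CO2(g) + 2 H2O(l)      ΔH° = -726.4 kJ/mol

equation 1 reversed (reverse to put C8H18(l) on the product side): +5470.1 kJ/mol
equation 2 × 2 (scale by 2 for the 2 C3H6O(l)): (2)·(-1789.8) = -3579.6 kJ/mol
equation 3 × 3 (×3 to match 3 CH3OH(l) in the target): (3)·(-726.4) = -2179.2 kJ/mol
ΔH° = (-1)·(-5470.1) + (2)·(-1789.8) + (3)·(-726.4) = -288.7 kJ/mol

ΔH° = -288.7 kJ/mol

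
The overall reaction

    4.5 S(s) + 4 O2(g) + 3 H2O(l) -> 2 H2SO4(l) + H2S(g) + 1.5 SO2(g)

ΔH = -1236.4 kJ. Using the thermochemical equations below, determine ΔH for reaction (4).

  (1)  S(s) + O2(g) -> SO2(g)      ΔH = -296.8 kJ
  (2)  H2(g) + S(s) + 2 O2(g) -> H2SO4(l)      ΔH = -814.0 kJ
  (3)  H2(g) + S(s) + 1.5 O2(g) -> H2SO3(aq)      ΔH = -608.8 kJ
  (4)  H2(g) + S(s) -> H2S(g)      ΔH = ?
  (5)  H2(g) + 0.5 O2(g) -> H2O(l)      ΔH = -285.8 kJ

ΔH = -20.6 kJ

(1) × 3/2: (3/2)·(-296.8) = -445.2 kJ
(2) × 2: (2)·(-814.0) = -1628.0 kJ
(3): not needed.
(4) as written: contributes x
(5) reversed and × 3: (-3)·(-285.8) = +857.4 kJ
-1236.4 = (-445.2) + (-1628.0) + (+857.4) + x
x = (-1236.4 − (-1215.8)) / (1) = -20.6 kJ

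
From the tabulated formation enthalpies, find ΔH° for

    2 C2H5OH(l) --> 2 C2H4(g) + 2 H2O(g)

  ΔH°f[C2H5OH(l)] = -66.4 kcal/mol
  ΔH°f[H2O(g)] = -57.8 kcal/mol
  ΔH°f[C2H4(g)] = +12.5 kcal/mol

Products: 2·(+12.5) + 2·(-57.8) = -90.6
Reactants: 2·(-66.4) = -132.8
ΔH° = (-90.6) − (-132.8) = 42.2 kcal/mol

ΔH° = 42.2 kcal/mol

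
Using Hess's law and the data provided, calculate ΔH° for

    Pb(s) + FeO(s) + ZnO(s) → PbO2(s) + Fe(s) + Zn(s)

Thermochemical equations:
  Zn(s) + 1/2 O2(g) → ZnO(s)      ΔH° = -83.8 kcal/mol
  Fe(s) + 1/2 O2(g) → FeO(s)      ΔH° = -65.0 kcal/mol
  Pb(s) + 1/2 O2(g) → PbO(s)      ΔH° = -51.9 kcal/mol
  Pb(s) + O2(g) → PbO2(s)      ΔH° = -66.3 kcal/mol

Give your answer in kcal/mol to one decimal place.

ΔH° = 82.5 kcal/mol

equation 1 reversed (reverse to put ZnO(s) on the reactant side): +83.8 kcal/mol
equation 2 reversed (FeO(s) must end up as a reactant): +65.0 kcal/mol
equation 3: not needed (PbO(s) appears nowhere else).
equation 4 as written (PbO2(s) already on the product side): -66.3 kcal/mol
Combining the equations, ΔH° = (+83.8) + (+65.0) + (-66.3) = 82.5 kcal/mol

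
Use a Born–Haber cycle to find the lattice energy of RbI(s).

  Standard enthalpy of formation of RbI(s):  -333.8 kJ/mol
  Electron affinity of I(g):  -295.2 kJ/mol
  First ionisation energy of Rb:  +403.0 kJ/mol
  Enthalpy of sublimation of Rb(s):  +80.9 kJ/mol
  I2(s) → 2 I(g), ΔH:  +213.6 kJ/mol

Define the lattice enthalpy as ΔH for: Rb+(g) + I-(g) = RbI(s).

ΔHf° = 1·ΔHsub + 1·(ΣIE) + 1/2·D(I2) + 1·EA + U
-333.8 = 1·(+80.9) + 1·(+403.0) + 1/2·(+213.6) + 1·(-295.2) + U
U = -333.8 − (+295.5) = -629.3 kJ/mol

U = -629.3 kJ/mol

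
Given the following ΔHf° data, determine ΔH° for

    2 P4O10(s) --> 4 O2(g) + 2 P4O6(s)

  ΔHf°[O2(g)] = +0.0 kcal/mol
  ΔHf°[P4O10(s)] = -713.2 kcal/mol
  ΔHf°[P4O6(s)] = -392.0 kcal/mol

Products: 4·(+0.0) + 2·(-392.0) = -784.0
Reactants: 2·(-713.2) = -1426.4
ΔH° = (-784.0) − (-1426.4) = 642.4 kcal/mol

ΔH° = 642.4 kcal/mol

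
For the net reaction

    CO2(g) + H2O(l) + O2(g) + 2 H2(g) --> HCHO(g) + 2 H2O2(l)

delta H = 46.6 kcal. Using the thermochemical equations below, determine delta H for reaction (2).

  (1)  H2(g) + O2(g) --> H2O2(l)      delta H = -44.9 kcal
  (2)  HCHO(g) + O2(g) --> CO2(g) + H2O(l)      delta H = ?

delta H = -136.4 kcal

(1) × 2: (2)·(-44.9) = -89.8 kcal
(2) reversed: contributes −x
+46.6 = (-89.8) − x
x = (+46.6 − (-89.8)) / (-1) = -136.4 kcal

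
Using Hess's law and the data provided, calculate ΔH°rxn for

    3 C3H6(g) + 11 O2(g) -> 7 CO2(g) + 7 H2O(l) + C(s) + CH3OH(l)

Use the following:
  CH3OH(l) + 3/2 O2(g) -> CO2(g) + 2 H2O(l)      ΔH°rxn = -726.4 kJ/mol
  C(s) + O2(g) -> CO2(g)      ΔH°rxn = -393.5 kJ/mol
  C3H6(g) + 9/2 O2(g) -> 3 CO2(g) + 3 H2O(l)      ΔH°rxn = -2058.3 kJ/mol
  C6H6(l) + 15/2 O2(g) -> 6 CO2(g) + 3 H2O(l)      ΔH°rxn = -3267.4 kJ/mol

equation 1 reversed: +726.4 kJ/mol
equation 2 reversed: +393.5 kJ/mol
equation 3 × 3: (3)·(-2058.3) = -6174.9 kJ/mol
equation 4: not needed.
ΔH°rxn = (-1)·(-726.4) + (-1)·(-393.5) + (3)·(-2058.3) = -5055.0 kJ/mol

ΔH°rxn = -5055.0 kJ/mol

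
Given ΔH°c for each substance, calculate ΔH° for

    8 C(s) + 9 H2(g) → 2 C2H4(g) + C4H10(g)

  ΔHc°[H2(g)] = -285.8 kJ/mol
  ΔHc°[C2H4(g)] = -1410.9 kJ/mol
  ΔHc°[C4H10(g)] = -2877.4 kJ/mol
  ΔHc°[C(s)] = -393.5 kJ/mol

ΔH° = -21.0 kJ/mol

With combustion enthalpies, reactants minus products:
= [8·(-393.5) + 9·(-285.8)] − [2·(-1410.9) + 1·(-2877.4)]
= -21.0 kJ/mol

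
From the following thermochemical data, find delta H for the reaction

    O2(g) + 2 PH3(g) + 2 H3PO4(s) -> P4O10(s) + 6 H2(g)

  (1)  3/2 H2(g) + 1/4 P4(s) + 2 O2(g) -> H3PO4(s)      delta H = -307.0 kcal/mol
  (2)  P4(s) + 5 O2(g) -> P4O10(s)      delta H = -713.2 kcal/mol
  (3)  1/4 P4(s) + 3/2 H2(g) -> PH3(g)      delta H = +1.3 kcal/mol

delta H = -101.8 kcal/mol

(1) reversed and × 2: (-2)·(-307.0) = +614.0 kcal/mol
(2) as written: -713.2 kcal/mol
(3) reversed and × 2: (-2)·(+1.3) = -2.6 kcal/mol
delta H = (-2)·(-307.0) + (1)·(-713.2) + (-2)·(+1.3) = -101.8 kcal/mol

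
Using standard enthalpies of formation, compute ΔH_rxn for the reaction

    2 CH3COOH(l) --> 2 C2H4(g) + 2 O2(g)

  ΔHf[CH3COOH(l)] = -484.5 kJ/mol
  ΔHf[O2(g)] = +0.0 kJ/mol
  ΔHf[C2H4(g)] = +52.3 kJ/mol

ΔH_rxn = 1073.6 kJ/mol

Products: 2·(+52.3) + 2·(+0.0) = +104.6
Reactants: 2·(-484.5) = -969.0
ΔH_rxn = (+104.6) − (-969.0) = 1073.6 kJ/mol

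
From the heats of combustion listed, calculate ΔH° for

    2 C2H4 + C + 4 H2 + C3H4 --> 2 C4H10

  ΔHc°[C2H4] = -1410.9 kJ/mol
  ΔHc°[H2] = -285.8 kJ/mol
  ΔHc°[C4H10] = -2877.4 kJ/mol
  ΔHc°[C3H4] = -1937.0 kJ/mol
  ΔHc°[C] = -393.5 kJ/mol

With combustion enthalpies, reactants minus products:
= [2·(-1410.9) + 1·(-393.5) + 4·(-285.8) + 1·(-1937.0)] − [2·(-2877.4)]
= -540.7 kJ/mol

ΔH° = -540.7 kJ/mol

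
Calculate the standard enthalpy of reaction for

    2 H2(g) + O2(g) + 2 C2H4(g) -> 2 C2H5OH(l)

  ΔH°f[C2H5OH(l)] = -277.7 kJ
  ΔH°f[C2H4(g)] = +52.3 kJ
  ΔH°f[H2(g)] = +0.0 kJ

Products: 2·(-277.7) = -555.4
Reactants: 2·(+0.0) + 1·(+0.0) + 2·(+52.3) = +104.6
ΔH° = (-555.4) − (+104.6) = -660.0 kJ

ΔH° = -660.0 kJ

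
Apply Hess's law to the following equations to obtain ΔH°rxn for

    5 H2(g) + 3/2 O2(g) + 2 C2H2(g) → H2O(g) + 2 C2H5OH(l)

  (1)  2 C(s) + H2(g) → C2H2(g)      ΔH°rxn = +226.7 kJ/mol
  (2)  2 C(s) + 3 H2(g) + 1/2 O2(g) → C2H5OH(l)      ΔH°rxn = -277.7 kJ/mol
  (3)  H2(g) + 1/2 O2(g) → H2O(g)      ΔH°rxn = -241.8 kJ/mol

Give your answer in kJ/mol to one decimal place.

ΔH°rxn = -1250.6 kJ/mol

(1) reversed and × 2: (-2)·(+226.7) = -453.4 kJ/mol
(2) × 2: (2)·(-277.7) = -555.4 kJ/mol
(3) as written: -241.8 kJ/mol
By Hess's law, ΔH°rxn = (-453.4) + (-555.4) + (-241.8) = -1250.6 kJ/mol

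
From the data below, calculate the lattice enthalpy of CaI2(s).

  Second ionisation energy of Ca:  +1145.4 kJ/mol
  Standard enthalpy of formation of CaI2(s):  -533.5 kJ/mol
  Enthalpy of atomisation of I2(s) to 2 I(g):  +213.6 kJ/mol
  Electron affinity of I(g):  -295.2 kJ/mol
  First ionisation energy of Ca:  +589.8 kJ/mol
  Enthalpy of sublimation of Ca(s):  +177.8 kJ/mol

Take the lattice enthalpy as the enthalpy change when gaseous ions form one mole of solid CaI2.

U = -2069.7 kJ/mol

ΔHf° = 1·ΔHsub + 1·(ΣIE) + 1·D(I2) + 2·EA + U
-533.5 = 1·(+177.8) + 1·(+1735.2) + 1·(+213.6) + 2·(-295.2) + U
U = -533.5 − (+1536.2) = -2069.7 kJ/mol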